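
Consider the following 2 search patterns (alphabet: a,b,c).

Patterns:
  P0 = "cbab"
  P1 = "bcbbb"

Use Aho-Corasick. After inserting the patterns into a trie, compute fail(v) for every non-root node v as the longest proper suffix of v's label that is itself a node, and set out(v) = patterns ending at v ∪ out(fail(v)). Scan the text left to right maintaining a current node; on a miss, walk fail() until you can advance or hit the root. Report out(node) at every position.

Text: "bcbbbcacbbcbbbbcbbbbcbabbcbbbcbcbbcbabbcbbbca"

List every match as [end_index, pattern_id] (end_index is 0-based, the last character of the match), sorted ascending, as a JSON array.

Build:
Trie nodes:
  0='ε' goto b→5 c→1
  1='c' goto b→2
  2='cb' goto a→3
  3='cba' goto b→4
  4='cbab' goto ·  [P0 ends]
  5='b' goto c→6
  6='bc' goto b→7
  7='bcb' goto b→8
  8='bcbb' goto b→9
  9='bcbbb' goto ·  [P1 ends]

BFS fail/out derivation:
  n1('c'): parent n0 fail=0; on 'c' 0 → fail=0;  out ∅∪∅=∅
  n5('b'): parent n0 fail=0; on 'b' 0 → fail=0;  out ∅∪∅=∅
  n2('cb'): parent n1 fail=0; on 'b' 0 → fail=5;  out ∅∪∅=∅
  n6('bc'): parent n5 fail=0; on 'c' 0 → fail=1;  out ∅∪∅=∅
  n3('cba'): parent n2 fail=5; on 'a' 5→0 → fail=0;  out ∅∪∅=∅
  n7('bcb'): parent n6 fail=1; on 'b' 1 → fail=2;  out ∅∪∅=∅
  n4('cbab'): parent n3 fail=0; on 'b' 0 → fail=5;  out {0}∪∅={0}
  n8('bcbb'): parent n7 fail=2; on 'b' 2→5→0 → fail=5;  out ∅∪∅=∅
  n9('bcbbb'): parent n8 fail=5; on 'b' 5→0 → fail=5;  out {1}∪∅={1}

Run:
i=0 'b': node 0→5
i=1 'c': node 5→6
i=2 'b': node 6→7
i=3 'b': node 7→8
i=4 'b': node 8→9  ** P1@[0:4]
i=5 'c': node 9→6 ·f
i=6 'a': node 6→0 ·f
i=7 'c': node 0→1
i=8 'b': node 1→2
i=9 'b': node 2→5 ·f
i=10 'c': node 5→6
i=11 'b': node 6→7
i=12 'b': node 7→8
i=13 'b': node 8→9  ** P1@[9:13]
i=14 'b': node 9→5 ·f
i=15 'c': node 5→6
i=16 'b': node 6→7
i=17 'b': node 7→8
i=18 'b': node 8→9  ** P1@[14:18]
i=19 'b': node 9→5 ·f
i=20 'c': node 5→6
i=21 'b': node 6→7
i=22 'a': node 7→3 ·f
i=23 'b': node 3→4  ** P0@[20:23]
i=24 'b': node 4→5 ·f
i=25 'c': node 5→6
i=26 'b': node 6→7
i=27 'b': node 7→8
i=28 'b': node 8→9  ** P1@[24:28]
i=29 'c': node 9→6 ·f
i=30 'b': node 6→7
i=31 'c': node 7→6 ·f
i=32 'b': node 6→7
i=33 'b': node 7→8
i=34 'c': node 8→6 ·f
i=35 'b': node 6→7
i=36 'a': node 7→3 ·f
i=37 'b': node 3→4  ** P0@[34:37]
i=38 'b': node 4→5 ·f
i=39 'c': node 5→6
i=40 'b': node 6→7
i=41 'b': node 7→8
i=42 'b': node 8→9  ** P1@[38:42]
i=43 'c': node 9→6 ·f
i=44 'a': node 6→0 ·f

All matches (sorted): [[4,1],[13,1],[18,1],[23,0],[28,1],[37,0],[42,1]]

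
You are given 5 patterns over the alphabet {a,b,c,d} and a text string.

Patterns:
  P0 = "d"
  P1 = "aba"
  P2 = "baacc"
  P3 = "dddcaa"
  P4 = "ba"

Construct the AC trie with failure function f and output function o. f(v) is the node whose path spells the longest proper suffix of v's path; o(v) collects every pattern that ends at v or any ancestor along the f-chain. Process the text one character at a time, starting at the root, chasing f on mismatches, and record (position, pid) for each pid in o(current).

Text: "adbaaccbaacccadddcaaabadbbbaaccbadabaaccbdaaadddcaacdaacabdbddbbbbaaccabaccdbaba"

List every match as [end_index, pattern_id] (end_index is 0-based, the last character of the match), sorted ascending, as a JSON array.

Build automaton:
Trie (insert patterns):
  n0 'ε': a→2 b→5 d→1
  n1 'd': d→10  [P0 ends]
  n2 'a': b→3
  n3 'ab': a→4
  n4 'aba': ·  [P1 ends]
  n5 'b': a→6
  n6 'ba': a→7  [P4 ends]
  n7 'baa': c→8
  n8 'baac': c→9
  n9 'baacc': ·  [P2 ends]
  n10 'dd': d→11
  n11 'ddd': c→12
  n12 'dddc': a→13
  n13 'dddca': a→14
  n14 'dddcaa': ·  [P3 ends]

BFS fail/out derivation:
  n1('d'): parent n0 fail=0; on 'd' 0 → fail=0;  out {0}∪∅={0}
  n2('a'): parent n0 fail=0; on 'a' 0 → fail=0;  out ∅∪∅=∅
  n5('b'): parent n0 fail=0; on 'b' 0 → fail=0;  out ∅∪∅=∅
  n3('ab'): parent n2 fail=0; on 'b' 0 → fail=5;  out ∅∪∅=∅
  n6('ba'): parent n5 fail=0; on 'a' 0 → fail=2;  out {4}∪∅={4}
  n10('dd'): parent n1 fail=0; on 'd' 0 → fail=1;  out ∅∪{0}={0}
  n4('aba'): parent n3 fail=5; on 'a' 5 → fail=6;  out {1}∪{4}={1,4}
  n7('baa'): parent n6 fail=2; on 'a' 2→0 → fail=2;  out ∅∪∅=∅
  n11('ddd'): parent n10 fail=1; on 'd' 1 → fail=10;  out ∅∪{0}={0}
  n8('baac'): parent n7 fail=2; on 'c' 2→0 → fail=0;  out ∅∪∅=∅
  n12('dddc'): parent n11 fail=10; on 'c' 10→1→0 → fail=0;  out ∅∪∅=∅
  n9('baacc'): parent n8 fail=0; on 'c' 0 → fail=0;  out {2}∪∅={2}
  n13('dddca'): parent n12 fail=0; on 'a' 0 → fail=2;  out ∅∪∅=∅
  n14('dddcaa'): parent n13 fail=2; on 'a' 2→0 → fail=2;  out {3}∪∅={3}

Scan:
i=0 'a': node 0→2
i=1 'd': node 2→1 (fail-walked)  → match P0@[1:1]
i=2 'b': node 1→5 (fail-walked)
i=3 'a': node 5→6  → match P4@[2:3]
i=4 'a': node 6→7
i=5 'c': node 7→8
i=6 'c': node 8→9  → match P2@[2:6]
i=7 'b': node 9→5 (fail-walked)
i=8 'a': node 5→6  → match P4@[7:8]
i=9 'a': node 6→7
i=10 'c': node 7→8
i=11 'c': node 8→9  → match P2@[7:11]
i=12 'c': node 9→0 (fail-walked)
i=13 'a': node 0→2
i=14 'd': node 2→1 (fail-walked)  → match P0@[14:14]
i=15 'd': node 1→10  → match P0@[15:15]
i=16 'd': node 10→11  → match P0@[16:16]
i=17 'c': node 11→12
i=18 'a': node 12→13
i=19 'a': node 13→14  → match P3@[14:19]
i=20 'a': node 14→2 (fail-walked)
i=21 'b': node 2→3
i=22 'a': node 3→4  → match P1@[20:22],P4@[21:22]
i=23 'd': node 4→1 (fail-walked)  → match P0@[23:23]
i=24 'b': node 1→5 (fail-walked)
i=25 'b': node 5→5 (fail-walked)
i=26 'b': node 5→5 (fail-walked)
i=27 'a': node 5→6  → match P4@[26:27]
i=28 'a': node 6→7
i=29 'c': node 7→8
i=30 'c': node 8→9  → match P2@[26:30]
i=31 'b': node 9→5 (fail-walked)
i=32 'a': node 5→6  → match P4@[31:32]
i=33 'd': node 6→1 (fail-walked)  → match P0@[33:33]
i=34 'a': node 1→2 (fail-walked)
i=35 'b': node 2→3
i=36 'a': node 3→4  → match P1@[34:36],P4@[35:36]
i=37 'a': node 4→7 (fail-walked)
i=38 'c': node 7→8
i=39 'c': node 8→9  → match P2@[35:39]
i=40 'b': node 9→5 (fail-walked)
i=41 'd': node 5→1 (fail-walked)  → match P0@[41:41]
i=42 'a': node 1→2 (fail-walked)
i=43 'a': node 2→2 (fail-walked)
i=44 'a': node 2→2 (fail-walked)
i=45 'd': node 2→1 (fail-walked)  → match P0@[45:45]
i=46 'd': node 1→10  → match P0@[46:46]
i=47 'd': node 10→11  → match P0@[47:47]
i=48 'c': node 11→12
i=49 'a': node 12→13
i=50 'a': node 13→14  → match P3@[45:50]
i=51 'c': node 14→0 (fail-walked)
i=52 'd': node 0→1  → match P0@[52:52]
i=53 'a': node 1→2 (fail-walked)
i=54 'a': node 2→2 (fail-walked)
i=55 'c': node 2→0 (fail-walked)
i=56 'a': node 0→2
i=57 'b': node 2→3
i=58 'd': node 3→1 (fail-walked)  → match P0@[58:58]
i=59 'b': node 1→5 (fail-walked)
i=60 'd': node 5→1 (fail-walked)  → match P0@[60:60]
i=61 'd': node 1→10  → match P0@[61:61]
i=62 'b': node 10→5 (fail-walked)
i=63 'b': node 5→5 (fail-walked)
i=64 'b': node 5→5 (fail-walked)
i=65 'b': node 5→5 (fail-walked)
i=66 'a': node 5→6  → match P4@[65:66]
i=67 'a': node 6→7
i=68 'c': node 7→8
i=69 'c': node 8→9  → match P2@[65:69]
i=70 'a': node 9→2 (fail-walked)
i=71 'b': node 2→3
i=72 'a': node 3→4  → match P1@[70:72],P4@[71:72]
i=73 'c': node 4→0 (fail-walked)
i=74 'c': node 0→0
i=75 'd': node 0→1  → match P0@[75:75]
i=76 'b': node 1→5 (fail-walked)
i=77 'a': node 5→6  → match P4@[76:77]
i=78 'b': node 6→3 (fail-walked)
i=79 'a': node 3→4  → match P1@[77:79],P4@[78:79]

All matches (sorted): [[1,0],[3,4],[6,2],[8,4],[11,2],[14,0],[15,0],[16,0],[19,3],[22,1],[22,4],[23,0],[27,4],[30,2],[32,4],[33,0],[36,1],[36,4],[39,2],[41,0],[45,0],[46,0],[47,0],[50,3],[52,0],[58,0],[60,0],[61,0],[66,4],[69,2],[72,1],[72,4],[75,0],[77,4],[79,1],[79,4]]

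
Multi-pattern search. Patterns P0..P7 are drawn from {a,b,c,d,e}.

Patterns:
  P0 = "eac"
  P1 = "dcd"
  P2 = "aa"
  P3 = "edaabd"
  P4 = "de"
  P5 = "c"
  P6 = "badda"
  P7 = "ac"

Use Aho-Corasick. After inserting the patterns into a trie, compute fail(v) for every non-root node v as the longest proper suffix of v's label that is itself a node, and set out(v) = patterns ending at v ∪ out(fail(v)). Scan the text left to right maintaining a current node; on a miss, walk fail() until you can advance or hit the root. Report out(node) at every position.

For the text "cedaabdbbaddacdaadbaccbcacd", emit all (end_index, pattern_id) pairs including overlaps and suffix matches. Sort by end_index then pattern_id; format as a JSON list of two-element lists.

Build:
Trie (insert patterns):
  0='ε' goto a→7 b→16 c→15 d→4 e→1
  1='e' goto a→2 d→9
  2='ea' goto c→3
  3='eac' goto ·  [P0 ends]
  4='d' goto c→5 e→14
  5='dc' goto d→6
  6='dcd' goto ·  [P1 ends]
  7='a' goto a→8 c→21
  8='aa' goto ·  [P2 ends]
  9='ed' goto a→10
  10='eda' goto a→11
  11='edaa' goto b→12
  12='edaab' goto d→13
  13='edaabd' goto ·  [P3 ends]
  14='de' goto ·  [P4 ends]
  15='c' goto ·  [P5 ends]
  16='b' goto a→17
  17='ba' goto d→18
  18='bad' goto d→19
  19='badd' goto a→20
  20='badda' goto ·  [P6 ends]
  21='ac' goto ·  [P7 ends]

Failure links (BFS by depth):
  fail(1) 'e': from fail(0)=0 chase 'e': 0 ⇒ 0;  out=∅∪out(0)=∅
  fail(4) 'd': from fail(0)=0 chase 'd': 0 ⇒ 0;  out=∅∪out(0)=∅
  fail(7) 'a': from fail(0)=0 chase 'a': 0 ⇒ 0;  out=∅∪out(0)=∅
  fail(15) 'c': from fail(0)=0 chase 'c': 0 ⇒ 0;  out={5}∪out(0)={5}
  fail(16) 'b': from fail(0)=0 chase 'b': 0 ⇒ 0;  out=∅∪out(0)=∅
  fail(2) 'ea': from fail(1)=0 chase 'a': 0 ⇒ 7;  out=∅∪out(7)=∅
  fail(5) 'dc': from fail(4)=0 chase 'c': 0 ⇒ 15;  out=∅∪out(15)={5}
  fail(8) 'aa': from fail(7)=0 chase 'a': 0 ⇒ 7;  out={2}∪out(7)={2}
  fail(9) 'ed': from fail(1)=0 chase 'd': 0 ⇒ 4;  out=∅∪out(4)=∅
  fail(14) 'de': from fail(4)=0 chase 'e': 0 ⇒ 1;  out={4}∪out(1)={4}
  fail(17) 'ba': from fail(16)=0 chase 'a': 0 ⇒ 7;  out=∅∪out(7)=∅
  fail(21) 'ac': from fail(7)=0 chase 'c': 0 ⇒ 15;  out={7}∪out(15)={5,7}
  fail(3) 'eac': from fail(2)=7 chase 'c': 7 ⇒ 21;  out={0}∪out(21)={0,5,7}
  fail(6) 'dcd': from fail(5)=15 chase 'd': 15→0 ⇒ 4;  out={1}∪out(4)={1}
  fail(10) 'eda': from fail(9)=4 chase 'a': 4→0 ⇒ 7;  out=∅∪out(7)=∅
  fail(18) 'bad': from fail(17)=7 chase 'd': 7→0 ⇒ 4;  out=∅∪out(4)=∅
  fail(11) 'edaa': from fail(10)=7 chase 'a': 7 ⇒ 8;  out=∅∪out(8)={2}
  fail(19) 'badd': from fail(18)=4 chase 'd': 4→0 ⇒ 4;  out=∅∪out(4)=∅
  fail(12) 'edaab': from fail(11)=8 chase 'b': 8→7→0 ⇒ 16;  out=∅∪out(16)=∅
  fail(20) 'badda': from fail(19)=4 chase 'a': 4→0 ⇒ 7;  out={6}∪out(7)={6}
  fail(13) 'edaabd': from fail(12)=16 chase 'd': 16→0 ⇒ 4;  out={3}∪out(4)={3}

Run:
[0] read 'c'  n0⇒n15  → match P5@[0:0]
[1] read 'e'  n15⇒n1 (via fail)
[2] read 'd'  n1⇒n9
[3] read 'a'  n9⇒n10
[4] read 'a'  n10⇒n11  → match P2@[3:4]
[5] read 'b'  n11⇒n12
[6] read 'd'  n12⇒n13  → match P3@[1:6]
[7] read 'b'  n13⇒n16 (via fail)
[8] read 'b'  n16⇒n16 (via fail)
[9] read 'a'  n16⇒n17
[10] read 'd'  n17⇒n18
[11] read 'd'  n18⇒n19
[12] read 'a'  n19⇒n20  → match P6@[8:12]
[13] read 'c'  n20⇒n21 (via fail)  → match P5@[13:13],P7@[12:13]
[14] read 'd'  n21⇒n4 (via fail)
[15] read 'a'  n4⇒n7 (via fail)
[16] read 'a'  n7⇒n8  → match P2@[15:16]
[17] read 'd'  n8⇒n4 (via fail)
[18] read 'b'  n4⇒n16 (via fail)
[19] read 'a'  n16⇒n17
[20] read 'c'  n17⇒n21 (via fail)  → match P5@[20:20],P7@[19:20]
[21] read 'c'  n21⇒n15 (via fail)  → match P5@[21:21]
[22] read 'b'  n15⇒n16 (via fail)
[23] read 'c'  n16⇒n15 (via fail)  → match P5@[23:23]
[24] read 'a'  n15⇒n7 (via fail)
[25] read 'c'  n7⇒n21  → match P5@[25:25],P7@[24:25]
[26] read 'd'  n21⇒n4 (via fail)

Matches: [[0,5],[4,2],[6,3],[12,6],[13,5],[13,7],[16,2],[20,5],[20,7],[21,5],[23,5],[25,5],[25,7]]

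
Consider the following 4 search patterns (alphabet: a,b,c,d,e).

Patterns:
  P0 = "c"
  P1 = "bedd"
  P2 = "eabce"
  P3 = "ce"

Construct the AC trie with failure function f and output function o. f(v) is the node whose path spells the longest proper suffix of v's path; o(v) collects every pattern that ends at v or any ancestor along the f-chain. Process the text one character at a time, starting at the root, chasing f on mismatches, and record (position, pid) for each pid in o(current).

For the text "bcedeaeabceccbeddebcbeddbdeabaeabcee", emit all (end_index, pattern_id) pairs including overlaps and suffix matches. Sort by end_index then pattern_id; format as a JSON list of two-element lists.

Construct AC machine:
Trie nodes:
  0='ε' goto b→2 c→1 e→6
  1='c' goto e→11  [P0 ends]
  2='b' goto e→3
  3='be' goto d→4
  4='bed' goto d→5
  5='bedd' goto ·  [P1 ends]
  6='e' goto a→7
  7='ea' goto b→8
  8='eab' goto c→9
  9='eabc' goto e→10
  10='eabce' goto ·  [P2 ends]
  11='ce' goto ·  [P3 ends]

Failure links (BFS by depth):
  fail(1) 'c': from fail(0)=0 chase 'c': 0 ⇒ 0;  out={0}∪out(0)={0}
  fail(2) 'b': from fail(0)=0 chase 'b': 0 ⇒ 0;  out=∅∪out(0)=∅
  fail(6) 'e': from fail(0)=0 chase 'e': 0 ⇒ 0;  out=∅∪out(0)=∅
  fail(3) 'be': from fail(2)=0 chase 'e': 0 ⇒ 6;  out=∅∪out(6)=∅
  fail(7) 'ea': from fail(6)=0 chase 'a': 0 ⇒ 0;  out=∅∪out(0)=∅
  fail(11) 'ce': from fail(1)=0 chase 'e': 0 ⇒ 6;  out={3}∪out(6)={3}
  fail(4) 'bed': from fail(3)=6 chase 'd': 6→0 ⇒ 0;  out=∅∪out(0)=∅
  fail(8) 'eab': from fail(7)=0 chase 'b': 0 ⇒ 2;  out=∅∪out(2)=∅
  fail(5) 'bedd': from fail(4)=0 chase 'd': 0 ⇒ 0;  out={1}∪out(0)={1}
  fail(9) 'eabc': from fail(8)=2 chase 'c': 2→0 ⇒ 1;  out=∅∪out(1)={0}
  fail(10) 'eabce': from fail(9)=1 chase 'e': 1 ⇒ 11;  out={2}∪out(11)={2,3}

Run:
i=0 'b': node 0→2
i=1 'c': node 2→1 (via fail)  → match P0@[1:1]
i=2 'e': node 1→11  → match P3@[1:2]
i=3 'd': node 11→0 (via fail)
i=4 'e': node 0→6
i=5 'a': node 6→7
i=6 'e': node 7→6 (via fail)
i=7 'a': node 6→7
i=8 'b': node 7→8
i=9 'c': node 8→9  → match P0@[9:9]
i=10 'e': node 9→10  → match P2@[6:10],P3@[9:10]
i=11 'c': node 10→1 (via fail)  → match P0@[11:11]
i=12 'c': node 1→1 (via fail)  → match P0@[12:12]
i=13 'b': node 1→2 (via fail)
i=14 'e': node 2→3
i=15 'd': node 3→4
i=16 'd': node 4→5  → match P1@[13:16]
i=17 'e': node 5→6 (via fail)
i=18 'b': node 6→2 (via fail)
i=19 'c': node 2→1 (via fail)  → match P0@[19:19]
i=20 'b': node 1→2 (via fail)
i=21 'e': node 2→3
i=22 'd': node 3→4
i=23 'd': node 4→5  → match P1@[20:23]
i=24 'b': node 5→2 (via fail)
i=25 'd': node 2→0 (via fail)
i=26 'e': node 0→6
i=27 'a': node 6→7
i=28 'b': node 7→8
i=29 'a': node 8→0 (via fail)
i=30 'e': node 0→6
i=31 'a': node 6→7
i=32 'b': node 7→8
i=33 'c': node 8→9  → match P0@[33:33]
i=34 'e': node 9→10  → match P2@[30:34],P3@[33:34]
i=35 'e': node 10→6 (via fail)

All matches (sorted): [[1,0],[2,3],[9,0],[10,2],[10,3],[11,0],[12,0],[16,1],[19,0],[23,1],[33,0],[34,2],[34,3]]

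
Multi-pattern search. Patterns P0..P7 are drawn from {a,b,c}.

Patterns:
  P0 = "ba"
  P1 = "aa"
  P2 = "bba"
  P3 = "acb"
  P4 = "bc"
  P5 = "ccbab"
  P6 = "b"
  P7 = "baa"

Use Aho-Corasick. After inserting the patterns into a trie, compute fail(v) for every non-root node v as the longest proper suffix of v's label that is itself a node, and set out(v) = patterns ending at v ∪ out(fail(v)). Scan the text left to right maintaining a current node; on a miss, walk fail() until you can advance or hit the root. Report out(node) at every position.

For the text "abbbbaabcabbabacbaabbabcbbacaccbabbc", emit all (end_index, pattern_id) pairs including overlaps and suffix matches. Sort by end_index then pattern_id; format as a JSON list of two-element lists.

Build:
Trie nodes:
  0='ε' goto a→3 b→1 c→10
  1='b' goto a→2 b→5 c→9  [P6 ends]
  2='ba' goto a→15  [P0 ends]
  3='a' goto a→4 c→7
  4='aa' goto ·  [P1 ends]
  5='bb' goto a→6
  6='bba' goto ·  [P2 ends]
  7='ac' goto b→8
  8='acb' goto ·  [P3 ends]
  9='bc' goto ·  [P4 ends]
  10='c' goto c→11
  11='cc' goto b→12
  12='ccb' goto a→13
  13='ccba' goto b→14
  14='ccbab' goto ·  [P5 ends]
  15='baa' goto ·  [P7 ends]

BFS fail/out derivation:
  n1('b'): parent n0 fail=0; on 'b' 0 → fail=0;  out {6}∪∅={6}
  n3('a'): parent n0 fail=0; on 'a' 0 → fail=0;  out ∅∪∅=∅
  n10('c'): parent n0 fail=0; on 'c' 0 → fail=0;  out ∅∪∅=∅
  n2('ba'): parent n1 fail=0; on 'a' 0 → fail=3;  out {0}∪∅={0}
  n4('aa'): parent n3 fail=0; on 'a' 0 → fail=3;  out {1}∪∅={1}
  n5('bb'): parent n1 fail=0; on 'b' 0 → fail=1;  out ∅∪{6}={6}
  n7('ac'): parent n3 fail=0; on 'c' 0 → fail=10;  out ∅∪∅=∅
  n9('bc'): parent n1 fail=0; on 'c' 0 → fail=10;  out {4}∪∅={4}
  n11('cc'): parent n10 fail=0; on 'c' 0 → fail=10;  out ∅∪∅=∅
  n6('bba'): parent n5 fail=1; on 'a' 1 → fail=2;  out {2}∪{0}={0,2}
  n8('acb'): parent n7 fail=10; on 'b' 10→0 → fail=1;  out {3}∪{6}={3,6}
  n12('ccb'): parent n11 fail=10; on 'b' 10→0 → fail=1;  out ∅∪{6}={6}
  n15('baa'): parent n2 fail=3; on 'a' 3 → fail=4;  out {7}∪{1}={1,7}
  n13('ccba'): parent n12 fail=1; on 'a' 1 → fail=2;  out ∅∪{0}={0}
  n14('ccbab'): parent n13 fail=2; on 'b' 2→3→0 → fail=1;  out {5}∪{6}={5,6}

Run:
pos 0 'a': at 3
pos 1 'b': at 1 (via fail)  ** P6@[1:1]
pos 2 'b': at 5  ** P6@[2:2]
pos 3 'b': at 5 (via fail)  ** P6@[3:3]
pos 4 'b': at 5 (via fail)  ** P6@[4:4]
pos 5 'a': at 6  ** P0@[4:5],P2@[3:5]
pos 6 'a': at 15 (via fail)  ** P1@[5:6],P7@[4:6]
pos 7 'b': at 1 (via fail)  ** P6@[7:7]
pos 8 'c': at 9  ** P4@[7:8]
pos 9 'a': at 3 (via fail)
pos 10 'b': at 1 (via fail)  ** P6@[10:10]
pos 11 'b': at 5  ** P6@[11:11]
pos 12 'a': at 6  ** P0@[11:12],P2@[10:12]
pos 13 'b': at 1 (via fail)  ** P6@[13:13]
pos 14 'a': at 2  ** P0@[13:14]
pos 15 'c': at 7 (via fail)
pos 16 'b': at 8  ** P3@[14:16],P6@[16:16]
pos 17 'a': at 2 (via fail)  ** P0@[16:17]
pos 18 'a': at 15  ** P1@[17:18],P7@[16:18]
pos 19 'b': at 1 (via fail)  ** P6@[19:19]
pos 20 'b': at 5  ** P6@[20:20]
pos 21 'a': at 6  ** P0@[20:21],P2@[19:21]
pos 22 'b': at 1 (via fail)  ** P6@[22:22]
pos 23 'c': at 9  ** P4@[22:23]
pos 24 'b': at 1 (via fail)  ** P6@[24:24]
pos 25 'b': at 5  ** P6@[25:25]
pos 26 'a': at 6  ** P0@[25:26],P2@[24:26]
pos 27 'c': at 7 (via fail)
pos 28 'a': at 3 (via fail)
pos 29 'c': at 7
pos 30 'c': at 11 (via fail)
pos 31 'b': at 12  ** P6@[31:31]
pos 32 'a': at 13  ** P0@[31:32]
pos 33 'b': at 14  ** P5@[29:33],P6@[33:33]
pos 34 'b': at 5 (via fail)  ** P6@[34:34]
pos 35 'c': at 9 (via fail)  ** P4@[34:35]

All matches (sorted): [[1,6],[2,6],[3,6],[4,6],[5,0],[5,2],[6,1],[6,7],[7,6],[8,4],[10,6],[11,6],[12,0],[12,2],[13,6],[14,0],[16,3],[16,6],[17,0],[18,1],[18,7],[19,6],[20,6],[21,0],[21,2],[22,6],[23,4],[24,6],[25,6],[26,0],[26,2],[31,6],[32,0],[33,5],[33,6],[34,6],[35,4]]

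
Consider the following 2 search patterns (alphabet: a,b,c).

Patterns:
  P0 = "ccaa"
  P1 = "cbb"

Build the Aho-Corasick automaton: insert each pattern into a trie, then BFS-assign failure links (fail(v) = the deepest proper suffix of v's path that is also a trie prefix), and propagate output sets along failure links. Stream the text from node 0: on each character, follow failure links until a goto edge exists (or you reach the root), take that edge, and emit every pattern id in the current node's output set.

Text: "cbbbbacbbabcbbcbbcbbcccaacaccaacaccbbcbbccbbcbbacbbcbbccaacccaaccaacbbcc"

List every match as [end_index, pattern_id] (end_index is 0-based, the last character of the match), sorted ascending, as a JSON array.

Build:
Trie (insert patterns):
  0='ε' goto c→1
  1='c' goto b→5 c→2
  2='cc' goto a→3
  3='cca' goto a→4
  4='ccaa' goto ·  [P0 ends]
  5='cb' goto b→6
  6='cbb' goto ·  [P1 ends]

BFS fail/out derivation:
  fail(1) 'c': from fail(0)=0 chase 'c': 0 ⇒ 0;  out=∅∪out(0)=∅
  fail(2) 'cc': from fail(1)=0 chase 'c': 0 ⇒ 1;  out=∅∪out(1)=∅
  fail(5) 'cb': from fail(1)=0 chase 'b': 0 ⇒ 0;  out=∅∪out(0)=∅
  fail(3) 'cca': from fail(2)=1 chase 'a': 1→0 ⇒ 0;  out=∅∪out(0)=∅
  fail(6) 'cbb': from fail(5)=0 chase 'b': 0 ⇒ 0;  out={1}∪out(0)={1}
  fail(4) 'ccaa': from fail(3)=0 chase 'a': 0 ⇒ 0;  out={0}∪out(0)={0}

Run:
pos 0 'c': at 1
pos 1 'b': at 5
pos 2 'b': at 6  → match P1@[0:2]
pos 3 'b': at 0 ·f
pos 4 'b': at 0
pos 5 'a': at 0
pos 6 'c': at 1
pos 7 'b': at 5
pos 8 'b': at 6  → match P1@[6:8]
pos 9 'a': at 0 ·f
pos 10 'b': at 0
pos 11 'c': at 1
pos 12 'b': at 5
pos 13 'b': at 6  → match P1@[11:13]
pos 14 'c': at 1 ·f
pos 15 'b': at 5
pos 16 'b': at 6  → match P1@[14:16]
pos 17 'c': at 1 ·f
pos 18 'b': at 5
pos 19 'b': at 6  → match P1@[17:19]
pos 20 'c': at 1 ·f
pos 21 'c': at 2
pos 22 'c': at 2 ·f
pos 23 'a': at 3
pos 24 'a': at 4  → match P0@[21:24]
pos 25 'c': at 1 ·f
pos 26 'a': at 0 ·f
pos 27 'c': at 1
pos 28 'c': at 2
pos 29 'a': at 3
pos 30 'a': at 4  → match P0@[27:30]
pos 31 'c': at 1 ·f
pos 32 'a': at 0 ·f
pos 33 'c': at 1
pos 34 'c': at 2
pos 35 'b': at 5 ·f
pos 36 'b': at 6  → match P1@[34:36]
pos 37 'c': at 1 ·f
pos 38 'b': at 5
pos 39 'b': at 6  → match P1@[37:39]
pos 40 'c': at 1 ·f
pos 41 'c': at 2
pos 42 'b': at 5 ·f
pos 43 'b': at 6  → match P1@[41:43]
pos 44 'c': at 1 ·f
pos 45 'b': at 5
pos 46 'b': at 6  → match P1@[44:46]
pos 47 'a': at 0 ·f
pos 48 'c': at 1
pos 49 'b': at 5
pos 50 'b': at 6  → match P1@[48:50]
pos 51 'c': at 1 ·f
pos 52 'b': at 5
pos 53 'b': at 6  → match P1@[51:53]
pos 54 'c': at 1 ·f
pos 55 'c': at 2
pos 56 'a': at 3
pos 57 'a': at 4  → match P0@[54:57]
pos 58 'c': at 1 ·f
pos 59 'c': at 2
pos 60 'c': at 2 ·f
pos 61 'a': at 3
pos 62 'a': at 4  → match P0@[59:62]
pos 63 'c': at 1 ·f
pos 64 'c': at 2
pos 65 'a': at 3
pos 66 'a': at 4  → match P0@[63:66]
pos 67 'c': at 1 ·f
pos 68 'b': at 5
pos 69 'b': at 6  → match P1@[67:69]
pos 70 'c': at 1 ·f
pos 71 'c': at 2

Matches: [[2,1],[8,1],[13,1],[16,1],[19,1],[24,0],[30,0],[36,1],[39,1],[43,1],[46,1],[50,1],[53,1],[57,0],[62,0],[66,0],[69,1]]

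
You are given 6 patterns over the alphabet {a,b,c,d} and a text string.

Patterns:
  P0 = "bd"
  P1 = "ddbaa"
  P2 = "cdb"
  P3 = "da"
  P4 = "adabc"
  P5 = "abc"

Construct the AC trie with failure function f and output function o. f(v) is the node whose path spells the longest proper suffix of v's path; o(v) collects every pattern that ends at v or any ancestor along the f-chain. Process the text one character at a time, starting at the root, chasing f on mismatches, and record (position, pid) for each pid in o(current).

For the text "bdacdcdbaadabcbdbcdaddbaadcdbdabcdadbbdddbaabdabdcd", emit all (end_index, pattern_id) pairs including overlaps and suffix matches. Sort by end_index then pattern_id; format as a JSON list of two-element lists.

Build automaton:
Trie (insert patterns):
  0='ε' goto a→12 b→1 c→8 d→3
  1='b' goto d→2
  2='bd' goto ·  [P0 ends]
  3='d' goto a→11 d→4
  4='dd' goto b→5
  5='ddb' goto a→6
  6='ddba' goto a→7
  7='ddbaa' goto ·  [P1 ends]
  8='c' goto d→9
  9='cd' goto b→10
  10='cdb' goto ·  [P2 ends]
  11='da' goto ·  [P3 ends]
  12='a' goto b→17 d→13
  13='ad' goto a→14
  14='ada' goto b→15
  15='adab' goto c→16
  16='adabc' goto ·  [P4 ends]
  17='ab' goto c→18
  18='abc' goto ·  [P5 ends]

Failure links (BFS by depth):
  n1('b'): parent n0 fail=0; on 'b' 0 → fail=0;  out ∅∪∅=∅
  n3('d'): parent n0 fail=0; on 'd' 0 → fail=0;  out ∅∪∅=∅
  n8('c'): parent n0 fail=0; on 'c' 0 → fail=0;  out ∅∪∅=∅
  n12('a'): parent n0 fail=0; on 'a' 0 → fail=0;  out ∅∪∅=∅
  n2('bd'): parent n1 fail=0; on 'd' 0 → fail=3;  out {0}∪∅={0}
  n4('dd'): parent n3 fail=0; on 'd' 0 → fail=3;  out ∅∪∅=∅
  n9('cd'): parent n8 fail=0; on 'd' 0 → fail=3;  out ∅∪∅=∅
  n11('da'): parent n3 fail=0; on 'a' 0 → fail=12;  out {3}∪∅={3}
  n13('ad'): parent n12 fail=0; on 'd' 0 → fail=3;  out ∅∪∅=∅
  n17('ab'): parent n12 fail=0; on 'b' 0 → fail=1;  out ∅∪∅=∅
  n5('ddb'): parent n4 fail=3; on 'b' 3→0 → fail=1;  out ∅∪∅=∅
  n10('cdb'): parent n9 fail=3; on 'b' 3→0 → fail=1;  out {2}∪∅={2}
  n14('ada'): parent n13 fail=3; on 'a' 3 → fail=11;  out ∅∪{3}={3}
  n18('abc'): parent n17 fail=1; on 'c' 1→0 → fail=8;  out {5}∪∅={5}
  n6('ddba'): parent n5 fail=1; on 'a' 1→0 → fail=12;  out ∅∪∅=∅
  n15('adab'): parent n14 fail=11; on 'b' 11→12 → fail=17;  out ∅∪∅=∅
  n7('ddbaa'): parent n6 fail=12; on 'a' 12→0 → fail=12;  out {1}∪∅={1}
  n16('adabc'): parent n15 fail=17; on 'c' 17 → fail=18;  out {4}∪{5}={4,5}

Scan:
i=0 'b': node 0→1
i=1 'd': node 1→2  ** P0@[0:1]
i=2 'a': node 2→11 ·f  ** P3@[1:2]
i=3 'c': node 11→8 ·f
i=4 'd': node 8→9
i=5 'c': node 9→8 ·f
i=6 'd': node 8→9
i=7 'b': node 9→10  ** P2@[5:7]
i=8 'a': node 10→12 ·f
i=9 'a': node 12→12 ·f
i=10 'd': node 12→13
i=11 'a': node 13→14  ** P3@[10:11]
i=12 'b': node 14→15
i=13 'c': node 15→16  ** P4@[9:13],P5@[11:13]
i=14 'b': node 16→1 ·f
i=15 'd': node 1→2  ** P0@[14:15]
i=16 'b': node 2→1 ·f
i=17 'c': node 1→8 ·f
i=18 'd': node 8→9
i=19 'a': node 9→11 ·f  ** P3@[18:19]
i=20 'd': node 11→13 ·f
i=21 'd': node 13→4 ·f
i=22 'b': node 4→5
i=23 'a': node 5→6
i=24 'a': node 6→7  ** P1@[20:24]
i=25 'd': node 7→13 ·f
i=26 'c': node 13→8 ·f
i=27 'd': node 8→9
i=28 'b': node 9→10  ** P2@[26:28]
i=29 'd': node 10→2 ·f  ** P0@[28:29]
i=30 'a': node 2→11 ·f  ** P3@[29:30]
i=31 'b': node 11→17 ·f
i=32 'c': node 17→18  ** P5@[30:32]
i=33 'd': node 18→9 ·f
i=34 'a': node 9→11 ·f  ** P3@[33:34]
i=35 'd': node 11→13 ·f
i=36 'b': node 13→1 ·f
i=37 'b': node 1→1 ·f
i=38 'd': node 1→2  ** P0@[37:38]
i=39 'd': node 2→4 ·f
i=40 'd': node 4→4 ·f
i=41 'b': node 4→5
i=42 'a': node 5→6
i=43 'a': node 6→7  ** P1@[39:43]
i=44 'b': node 7→17 ·f
i=45 'd': node 17→2 ·f  ** P0@[44:45]
i=46 'a': node 2→11 ·f  ** P3@[45:46]
i=47 'b': node 11→17 ·f
i=48 'd': node 17→2 ·f  ** P0@[47:48]
i=49 'c': node 2→8 ·f
i=50 'd': node 8→9

All matches (sorted): [[1,0],[2,3],[7,2],[11,3],[13,4],[13,5],[15,0],[19,3],[24,1],[28,2],[29,0],[30,3],[32,5],[34,3],[38,0],[43,1],[45,0],[46,3],[48,0]]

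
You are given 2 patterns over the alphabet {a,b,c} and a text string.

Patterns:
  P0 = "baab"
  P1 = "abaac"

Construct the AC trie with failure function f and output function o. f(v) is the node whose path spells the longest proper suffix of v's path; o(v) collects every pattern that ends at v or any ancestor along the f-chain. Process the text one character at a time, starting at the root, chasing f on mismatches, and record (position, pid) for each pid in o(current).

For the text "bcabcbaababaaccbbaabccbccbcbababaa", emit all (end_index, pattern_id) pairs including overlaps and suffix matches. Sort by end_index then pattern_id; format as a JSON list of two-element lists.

Construct AC machine:
Trie (insert patterns):
  n0 'ε': a→5 b→1
  n1 'b': a→2
  n2 'ba': a→3
  n3 'baa': b→4
  n4 'baab': ·  ←P0
  n5 'a': b→6
  n6 'ab': a→7
  n7 'aba': a→8
  n8 'abaa': c→9
  n9 'abaac': ·  ←P1

Failure links (BFS by depth):
  n1('b'): parent n0 fail=0; on 'b' 0 → fail=0;  out ∅∪∅=∅
  n5('a'): parent n0 fail=0; on 'a' 0 → fail=0;  out ∅∪∅=∅
  n2('ba'): parent n1 fail=0; on 'a' 0 → fail=5;  out ∅∪∅=∅
  n6('ab'): parent n5 fail=0; on 'b' 0 → fail=1;  out ∅∪∅=∅
  n3('baa'): parent n2 fail=5; on 'a' 5→0 → fail=5;  out ∅∪∅=∅
  n7('aba'): parent n6 fail=1; on 'a' 1 → fail=2;  out ∅∪∅=∅
  n4('baab'): parent n3 fail=5; on 'b' 5 → fail=6;  out {0}∪∅={0}
  n8('abaa'): parent n7 fail=2; on 'a' 2 → fail=3;  out ∅∪∅=∅
  n9('abaac'): parent n8 fail=3; on 'c' 3→5→0 → fail=0;  out {1}∪∅={1}

Text stream:
[0] read 'b'  n0⇒n1
[1] read 'c'  n1⇒n0 (fail-walked)
[2] read 'a'  n0⇒n5
[3] read 'b'  n5⇒n6
[4] read 'c'  n6⇒n0 (fail-walked)
[5] read 'b'  n0⇒n1
[6] read 'a'  n1⇒n2
[7] read 'a'  n2⇒n3
[8] read 'b'  n3⇒n4  ** P0@[5:8]
[9] read 'a'  n4⇒n7 (fail-walked)
[10] read 'b'  n7⇒n6 (fail-walked)
[11] read 'a'  n6⇒n7
[12] read 'a'  n7⇒n8
[13] read 'c'  n8⇒n9  ** P1@[9:13]
[14] read 'c'  n9⇒n0 (fail-walked)
[15] read 'b'  n0⇒n1
[16] read 'b'  n1⇒n1 (fail-walked)
[17] read 'a'  n1⇒n2
[18] read 'a'  n2⇒n3
[19] read 'b'  n3⇒n4  ** P0@[16:19]
[20] read 'c'  n4⇒n0 (fail-walked)
[21] read 'c'  n0⇒n0
[22] read 'b'  n0⇒n1
[23] read 'c'  n1⇒n0 (fail-walked)
[24] read 'c'  n0⇒n0
[25] read 'b'  n0⇒n1
[26] read 'c'  n1⇒n0 (fail-walked)
[27] read 'b'  n0⇒n1
[28] read 'a'  n1⇒n2
[29] read 'b'  n2⇒n6 (fail-walked)
[30] read 'a'  n6⇒n7
[31] read 'b'  n7⇒n6 (fail-walked)
[32] read 'a'  n6⇒n7
[33] read 'a'  n7⇒n8

Result: [[8,0],[13,1],[19,0]]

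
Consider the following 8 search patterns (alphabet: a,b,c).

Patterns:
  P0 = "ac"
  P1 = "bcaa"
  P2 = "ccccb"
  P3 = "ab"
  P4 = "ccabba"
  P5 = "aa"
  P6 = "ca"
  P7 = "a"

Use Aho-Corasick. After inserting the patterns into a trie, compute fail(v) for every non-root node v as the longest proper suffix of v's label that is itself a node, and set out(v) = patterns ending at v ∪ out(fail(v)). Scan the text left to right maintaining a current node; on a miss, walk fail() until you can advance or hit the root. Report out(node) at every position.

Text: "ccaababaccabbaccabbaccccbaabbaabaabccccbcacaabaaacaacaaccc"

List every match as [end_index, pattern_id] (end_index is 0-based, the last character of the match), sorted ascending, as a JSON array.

Construct AC machine:
Trie nodes:
  n0 'ε': a→1 b→3 c→7
  n1 'a': a→17 b→12 c→2  [P7 ends]
  n2 'ac': ·  [P0 ends]
  n3 'b': c→4
  n4 'bc': a→5
  n5 'bca': a→6
  n6 'bcaa': ·  [P1 ends]
  n7 'c': a→18 c→8
  n8 'cc': a→13 c→9
  n9 'ccc': c→10
  n10 'cccc': b→11
  n11 'ccccb': ·  [P2 ends]
  n12 'ab': ·  [P3 ends]
  n13 'cca': b→14
  n14 'ccab': b→15
  n15 'ccabb': a→16
  n16 'ccabba': ·  [P4 ends]
  n17 'aa': ·  [P5 ends]
  n18 'ca': ·  [P6 ends]

BFS fail/out derivation:
  fail(1) 'a': from fail(0)=0 chase 'a': 0 ⇒ 0;  out={7}∪out(0)={7}
  fail(3) 'b': from fail(0)=0 chase 'b': 0 ⇒ 0;  out=∅∪out(0)=∅
  fail(7) 'c': from fail(0)=0 chase 'c': 0 ⇒ 0;  out=∅∪out(0)=∅
  fail(2) 'ac': from fail(1)=0 chase 'c': 0 ⇒ 7;  out={0}∪out(7)={0}
  fail(4) 'bc': from fail(3)=0 chase 'c': 0 ⇒ 7;  out=∅∪out(7)=∅
  fail(8) 'cc': from fail(7)=0 chase 'c': 0 ⇒ 7;  out=∅∪out(7)=∅
  fail(12) 'ab': from fail(1)=0 chase 'b': 0 ⇒ 3;  out={3}∪out(3)={3}
  fail(17) 'aa': from fail(1)=0 chase 'a': 0 ⇒ 1;  out={5}∪out(1)={5,7}
  fail(18) 'ca': from fail(7)=0 chase 'a': 0 ⇒ 1;  out={6}∪out(1)={6,7}
  fail(5) 'bca': from fail(4)=7 chase 'a': 7 ⇒ 18;  out=∅∪out(18)={6,7}
  fail(9) 'ccc': from fail(8)=7 chase 'c': 7 ⇒ 8;  out=∅∪out(8)=∅
  fail(13) 'cca': from fail(8)=7 chase 'a': 7 ⇒ 18;  out=∅∪out(18)={6,7}
  fail(6) 'bcaa': from fail(5)=18 chase 'a': 18→1 ⇒ 17;  out={1}∪out(17)={1,5,7}
  fail(10) 'cccc': from fail(9)=8 chase 'c': 8 ⇒ 9;  out=∅∪out(9)=∅
  fail(14) 'ccab': from fail(13)=18 chase 'b': 18→1 ⇒ 12;  out=∅∪out(12)={3}
  fail(11) 'ccccb': from fail(10)=9 chase 'b': 9→8→7→0 ⇒ 3;  out={2}∪out(3)={2}
  fail(15) 'ccabb': from fail(14)=12 chase 'b': 12→3→0 ⇒ 3;  out=∅∪out(3)=∅
  fail(16) 'ccabba': from fail(15)=3 chase 'a': 3→0 ⇒ 1;  out={4}∪out(1)={4,7}

Run:
pos 0 'c': at 7
pos 1 'c': at 8
pos 2 'a': at 13  → match P6@[1:2],P7@[2:2]
pos 3 'a': at 17 ·f  → match P5@[2:3],P7@[3:3]
pos 4 'b': at 12 ·f  → match P3@[3:4]
pos 5 'a': at 1 ·f  → match P7@[5:5]
pos 6 'b': at 12  → match P3@[5:6]
pos 7 'a': at 1 ·f  → match P7@[7:7]
pos 8 'c': at 2  → match P0@[7:8]
pos 9 'c': at 8 ·f
pos 10 'a': at 13  → match P6@[9:10],P7@[10:10]
pos 11 'b': at 14  → match P3@[10:11]
pos 12 'b': at 15
pos 13 'a': at 16  → match P4@[8:13],P7@[13:13]
pos 14 'c': at 2 ·f  → match P0@[13:14]
pos 15 'c': at 8 ·f
pos 16 'a': at 13  → match P6@[15:16],P7@[16:16]
pos 17 'b': at 14  → match P3@[16:17]
pos 18 'b': at 15
pos 19 'a': at 16  → match P4@[14:19],P7@[19:19]
pos 20 'c': at 2 ·f  → match P0@[19:20]
pos 21 'c': at 8 ·f
pos 22 'c': at 9
pos 23 'c': at 10
pos 24 'b': at 11  → match P2@[20:24]
pos 25 'a': at 1 ·f  → match P7@[25:25]
pos 26 'a': at 17  → match P5@[25:26],P7@[26:26]
pos 27 'b': at 12 ·f  → match P3@[26:27]
pos 28 'b': at 3 ·f
pos 29 'a': at 1 ·f  → match P7@[29:29]
pos 30 'a': at 17  → match P5@[29:30],P7@[30:30]
pos 31 'b': at 12 ·f  → match P3@[30:31]
pos 32 'a': at 1 ·f  → match P7@[32:32]
pos 33 'a': at 17  → match P5@[32:33],P7@[33:33]
pos 34 'b': at 12 ·f  → match P3@[33:34]
pos 35 'c': at 4 ·f
pos 36 'c': at 8 ·f
pos 37 'c': at 9
pos 38 'c': at 10
pos 39 'b': at 11  → match P2@[35:39]
pos 40 'c': at 4 ·f
pos 41 'a': at 5  → match P6@[40:41],P7@[41:41]
pos 42 'c': at 2 ·f  → match P0@[41:42]
pos 43 'a': at 18 ·f  → match P6@[42:43],P7@[43:43]
pos 44 'a': at 17 ·f  → match P5@[43:44],P7@[44:44]
pos 45 'b': at 12 ·f  → match P3@[44:45]
pos 46 'a': at 1 ·f  → match P7@[46:46]
pos 47 'a': at 17  → match P5@[46:47],P7@[47:47]
pos 48 'a': at 17 ·f  → match P5@[47:48],P7@[48:48]
pos 49 'c': at 2 ·f  → match P0@[48:49]
pos 50 'a': at 18 ·f  → match P6@[49:50],P7@[50:50]
pos 51 'a': at 17 ·f  → match P5@[50:51],P7@[51:51]
pos 52 'c': at 2 ·f  → match P0@[51:52]
pos 53 'a': at 18 ·f  → match P6@[52:53],P7@[53:53]
pos 54 'a': at 17 ·f  → match P5@[53:54],P7@[54:54]
pos 55 'c': at 2 ·f  → match P0@[54:55]
pos 56 'c': at 8 ·f
pos 57 'c': at 9

All matches (sorted): [[2,6],[2,7],[3,5],[3,7],[4,3],[5,7],[6,3],[7,7],[8,0],[10,6],[10,7],[11,3],[13,4],[13,7],[14,0],[16,6],[16,7],[17,3],[19,4],[19,7],[20,0],[24,2],[25,7],[26,5],[26,7],[27,3],[29,7],[30,5],[30,7],[31,3],[32,7],[33,5],[33,7],[34,3],[39,2],[41,6],[41,7],[42,0],[43,6],[43,7],[44,5],[44,7],[45,3],[46,7],[47,5],[47,7],[48,5],[48,7],[49,0],[50,6],[50,7],[51,5],[51,7],[52,0],[53,6],[53,7],[54,5],[54,7],[55,0]]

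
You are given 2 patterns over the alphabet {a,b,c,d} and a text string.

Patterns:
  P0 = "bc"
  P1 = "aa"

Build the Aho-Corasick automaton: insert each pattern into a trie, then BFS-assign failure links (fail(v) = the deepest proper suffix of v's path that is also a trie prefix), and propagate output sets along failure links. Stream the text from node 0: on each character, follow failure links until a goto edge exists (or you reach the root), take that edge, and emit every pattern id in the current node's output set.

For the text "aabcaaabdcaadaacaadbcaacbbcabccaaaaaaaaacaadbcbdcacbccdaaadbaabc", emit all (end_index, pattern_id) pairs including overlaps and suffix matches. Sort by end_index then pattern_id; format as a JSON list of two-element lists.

Build automaton:
Trie (insert patterns):
  0='ε' goto a→3 b→1
  1='b' goto c→2
  2='bc' goto ·  ←P0
  3='a' goto a→4
  4='aa' goto ·  ←P1

Failure links (BFS by depth):
  n1('b'): parent n0 fail=0; on 'b' 0 → fail=0;  out ∅∪∅=∅
  n3('a'): parent n0 fail=0; on 'a' 0 → fail=0;  out ∅∪∅=∅
  n2('bc'): parent n1 fail=0; on 'c' 0 → fail=0;  out {0}∪∅={0}
  n4('aa'): parent n3 fail=0; on 'a' 0 → fail=3;  out {1}∪∅={1}

Text stream:
pos 0 'a': at 3
pos 1 'a': at 4  → match P1@[0:1]
pos 2 'b': at 1 (via fail)
pos 3 'c': at 2  → match P0@[2:3]
pos 4 'a': at 3 (via fail)
pos 5 'a': at 4  → match P1@[4:5]
pos 6 'a': at 4 (via fail)  → match P1@[5:6]
pos 7 'b': at 1 (via fail)
pos 8 'd': at 0 (via fail)
pos 9 'c': at 0
pos 10 'a': at 3
pos 11 'a': at 4  → match P1@[10:11]
pos 12 'd': at 0 (via fail)
pos 13 'a': at 3
pos 14 'a': at 4  → match P1@[13:14]
pos 15 'c': at 0 (via fail)
pos 16 'a': at 3
pos 17 'a': at 4  → match P1@[16:17]
pos 18 'd': at 0 (via fail)
pos 19 'b': at 1
pos 20 'c': at 2  → match P0@[19:20]
pos 21 'a': at 3 (via fail)
pos 22 'a': at 4  → match P1@[21:22]
pos 23 'c': at 0 (via fail)
pos 24 'b': at 1
pos 25 'b': at 1 (via fail)
pos 26 'c': at 2  → match P0@[25:26]
pos 27 'a': at 3 (via fail)
pos 28 'b': at 1 (via fail)
pos 29 'c': at 2  → match P0@[28:29]
pos 30 'c': at 0 (via fail)
pos 31 'a': at 3
pos 32 'a': at 4  → match P1@[31:32]
pos 33 'a': at 4 (via fail)  → match P1@[32:33]
pos 34 'a': at 4 (via fail)  → match P1@[33:34]
pos 35 'a': at 4 (via fail)  → match P1@[34:35]
pos 36 'a': at 4 (via fail)  → match P1@[35:36]
pos 37 'a': at 4 (via fail)  → match P1@[36:37]
pos 38 'a': at 4 (via fail)  → match P1@[37:38]
pos 39 'a': at 4 (via fail)  → match P1@[38:39]
pos 40 'c': at 0 (via fail)
pos 41 'a': at 3
pos 42 'a': at 4  → match P1@[41:42]
pos 43 'd': at 0 (via fail)
pos 44 'b': at 1
pos 45 'c': at 2  → match P0@[44:45]
pos 46 'b': at 1 (via fail)
pos 47 'd': at 0 (via fail)
pos 48 'c': at 0
pos 49 'a': at 3
pos 50 'c': at 0 (via fail)
pos 51 'b': at 1
pos 52 'c': at 2  → match P0@[51:52]
pos 53 'c': at 0 (via fail)
pos 54 'd': at 0
pos 55 'a': at 3
pos 56 'a': at 4  → match P1@[55:56]
pos 57 'a': at 4 (via fail)  → match P1@[56:57]
pos 58 'd': at 0 (via fail)
pos 59 'b': at 1
pos 60 'a': at 3 (via fail)
pos 61 'a': at 4  → match P1@[60:61]
pos 62 'b': at 1 (via fail)
pos 63 'c': at 2  → match P0@[62:63]

All matches (sorted): [[1,1],[3,0],[5,1],[6,1],[11,1],[14,1],[17,1],[20,0],[22,1],[26,0],[29,0],[32,1],[33,1],[34,1],[35,1],[36,1],[37,1],[38,1],[39,1],[42,1],[45,0],[52,0],[56,1],[57,1],[61,1],[63,0]]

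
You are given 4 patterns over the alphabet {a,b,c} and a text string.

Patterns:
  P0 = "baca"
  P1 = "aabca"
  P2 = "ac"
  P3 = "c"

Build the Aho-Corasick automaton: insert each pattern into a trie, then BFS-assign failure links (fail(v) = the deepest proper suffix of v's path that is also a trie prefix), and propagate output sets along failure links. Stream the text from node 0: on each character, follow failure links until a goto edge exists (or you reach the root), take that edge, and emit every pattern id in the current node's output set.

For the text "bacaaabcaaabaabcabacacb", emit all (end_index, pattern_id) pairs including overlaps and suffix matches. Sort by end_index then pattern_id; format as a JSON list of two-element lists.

Build automaton:
Trie (insert patterns):
  0='ε' goto a→5 b→1 c→11
  1='b' goto a→2
  2='ba' goto c→3
  3='bac' goto a→4
  4='baca' goto ·  [P0 ends]
  5='a' goto a→6 c→10
  6='aa' goto b→7
  7='aab' goto c→8
  8='aabc' goto a→9
  9='aabca' goto ·  [P1 ends]
  10='ac' goto ·  [P2 ends]
  11='c' goto ·  [P3 ends]

Failure links (BFS by depth):
  n1('b'): parent n0 fail=0; on 'b' 0 → fail=0;  out ∅∪∅=∅
  n5('a'): parent n0 fail=0; on 'a' 0 → fail=0;  out ∅∪∅=∅
  n11('c'): parent n0 fail=0; on 'c' 0 → fail=0;  out {3}∪∅={3}
  n2('ba'): parent n1 fail=0; on 'a' 0 → fail=5;  out ∅∪∅=∅
  n6('aa'): parent n5 fail=0; on 'a' 0 → fail=5;  out ∅∪∅=∅
  n10('ac'): parent n5 fail=0; on 'c' 0 → fail=11;  out {2}∪{3}={2,3}
  n3('bac'): parent n2 fail=5; on 'c' 5 → fail=10;  out ∅∪{2,3}={2,3}
  n7('aab'): parent n6 fail=5; on 'b' 5→0 → fail=1;  out ∅∪∅=∅
  n4('baca'): parent n3 fail=10; on 'a' 10→11→0 → fail=5;  out {0}∪∅={0}
  n8('aabc'): parent n7 fail=1; on 'c' 1→0 → fail=11;  out ∅∪{3}={3}
  n9('aabca'): parent n8 fail=11; on 'a' 11→0 → fail=5;  out {1}∪∅={1}

Run:
[0] read 'b'  n0⇒n1
[1] read 'a'  n1⇒n2
[2] read 'c'  n2⇒n3  emit P2@[1:2],P3@[2:2]
[3] read 'a'  n3⇒n4  emit P0@[0:3]
[4] read 'a'  n4⇒n6 ·f
[5] read 'a'  n6⇒n6 ·f
[6] read 'b'  n6⇒n7
[7] read 'c'  n7⇒n8  emit P3@[7:7]
[8] read 'a'  n8⇒n9  emit P1@[4:8]
[9] read 'a'  n9⇒n6 ·f
[10] read 'a'  n6⇒n6 ·f
[11] read 'b'  n6⇒n7
[12] read 'a'  n7⇒n2 ·f
[13] read 'a'  n2⇒n6 ·f
[14] read 'b'  n6⇒n7
[15] read 'c'  n7⇒n8  emit P3@[15:15]
[16] read 'a'  n8⇒n9  emit P1@[12:16]
[17] read 'b'  n9⇒n1 ·f
[18] read 'a'  n1⇒n2
[19] read 'c'  n2⇒n3  emit P2@[18:19],P3@[19:19]
[20] read 'a'  n3⇒n4  emit P0@[17:20]
[21] read 'c'  n4⇒n10 ·f  emit P2@[20:21],P3@[21:21]
[22] read 'b'  n10⇒n1 ·f

Result: [[2,2],[2,3],[3,0],[7,3],[8,1],[15,3],[16,1],[19,2],[19,3],[20,0],[21,2],[21,3]]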